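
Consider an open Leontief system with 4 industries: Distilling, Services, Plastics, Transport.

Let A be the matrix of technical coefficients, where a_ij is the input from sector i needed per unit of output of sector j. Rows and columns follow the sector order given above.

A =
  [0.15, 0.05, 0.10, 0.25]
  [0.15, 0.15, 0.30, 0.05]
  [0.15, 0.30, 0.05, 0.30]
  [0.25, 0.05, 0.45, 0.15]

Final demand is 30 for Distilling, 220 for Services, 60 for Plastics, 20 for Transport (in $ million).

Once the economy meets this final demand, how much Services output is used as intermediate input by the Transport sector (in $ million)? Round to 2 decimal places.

I − A =
  [   0.85    -0.05    -0.10    -0.25]
  [  -0.15     0.85    -0.30    -0.05]
  [  -0.15    -0.30     0.95    -0.30]
  [  -0.25    -0.05    -0.45     0.85]
Compute the cofactors C_ij = (−1)^(i+j)·(3×3 minor ij) of I−A; the adjugate is their transpose:
adj(I−A) = Cᵀ =
  [ 0.481500   0.106250   0.185250   0.213250]
  [ 0.176875   0.475125   0.248000   0.167500]
  [ 0.216000   0.222750   0.550000   0.270750]
  [ 0.266375   0.177125   0.360250   0.583250]
det(I−A) = Σ_j (I−A)_1j·C_1j = (0.85)(0.481500) + (-0.05)(0.176875) + (-0.10)(0.216000) + (-0.25)(0.266375) = 0.3122375
(I − A)⁻¹ = adj(I−A) / det(I−A) ≈
  [   1.5421     0.3403     0.5933     0.6830]
  [   0.5665     1.5217     0.7943     0.5365]
  [   0.6918     0.7134     1.7615     0.8671]
  [   0.8531     0.5673     1.1538     1.8680]
First solve x = (I − A)⁻¹ d = adj(I−A)·d / det(I−A); in particular x_T = (0.266375·30 + 0.177125·220 + 0.360250·60 + 0.583250·20) / 0.3122375 = 80.23875 / 0.3122375 ≈ 256.9799.
Intermediate flow from S to T: z_ST = a_ST · x_T = 0.05 × 80.23875 / 0.3122375 = 4.0119375 / 0.3122375 ≈ 12.85.

z_ST = 12.85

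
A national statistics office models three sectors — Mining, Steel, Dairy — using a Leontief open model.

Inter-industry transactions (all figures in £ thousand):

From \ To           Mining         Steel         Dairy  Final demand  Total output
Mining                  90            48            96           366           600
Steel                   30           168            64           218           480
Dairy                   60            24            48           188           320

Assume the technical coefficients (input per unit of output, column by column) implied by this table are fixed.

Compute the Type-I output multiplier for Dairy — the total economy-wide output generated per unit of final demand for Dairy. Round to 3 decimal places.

Technical coefficients a_ij = z_ij / X_j:
  a_MM = 90/600 = 0.15, a_SM = 30/600 = 0.05, a_DM = 60/600 = 0.10
  a_MS = 48/480 = 0.10, a_SS = 168/480 = 0.35, a_DS = 24/480 = 0.05
  a_MD = 96/320 = 0.30, a_SD = 64/320 = 0.20, a_DD = 48/320 = 0.15
I − A =
  [   0.85    -0.10    -0.30]
  [  -0.05     0.65    -0.20]
  [  -0.10    -0.05     0.85]
Cofactors of I−A, C_ij = (−1)^(i+j)·(minor ij) (rows/columns in the sector order above):
  C_11 = (0.65)(0.85) − (-0.20)(-0.05) = 0.5425
  C_12 = −[(-0.05)(0.85) − (-0.20)(-0.10)] = 0.0625
  C_13 = (-0.05)(-0.05) − (0.65)(-0.10) = 0.0675
  C_21 = −[(-0.10)(0.85) − (-0.30)(-0.05)] = 0.1000
  C_22 = (0.85)(0.85) − (-0.30)(-0.10) = 0.6925
  C_23 = −[(0.85)(-0.05) − (-0.10)(-0.10)] = 0.0525
  C_31 = (-0.10)(-0.20) − (-0.30)(0.65) = 0.2150
  C_32 = −[(0.85)(-0.20) − (-0.30)(-0.05)] = 0.1850
  C_33 = (0.85)(0.65) − (-0.10)(-0.05) = 0.5475
det(I−A) = Σ_j (I−A)_1j·C_1j = (0.85)(0.5425) + (-0.10)(0.0625) + (-0.30)(0.0675) = 0.434625
adj(I−A) = Cᵀ =
  [ 0.5425   0.1000   0.2150]
  [ 0.0625   0.6925   0.1850]
  [ 0.0675   0.0525   0.5475]
(I − A)⁻¹ = adj(I−A) / det(I−A) ≈
  [   1.2482     0.2301     0.4947]
  [   0.1438     1.5933     0.4257]
  [   0.1553     0.1208     1.2597]
The output multiplier for sector j is the column-j sum of the Leontief inverse (I − A)⁻¹ = adj(I−A) / det(I−A).
Column D of adj(I−A): (0.2150, 0.1850, 0.5475); det(I−A) = 0.434625.
m_D = (0.2150 + 0.1850 + 0.5475) / 0.434625 = 0.9475 / 0.434625 ≈ 2.180.

m_D = 2.180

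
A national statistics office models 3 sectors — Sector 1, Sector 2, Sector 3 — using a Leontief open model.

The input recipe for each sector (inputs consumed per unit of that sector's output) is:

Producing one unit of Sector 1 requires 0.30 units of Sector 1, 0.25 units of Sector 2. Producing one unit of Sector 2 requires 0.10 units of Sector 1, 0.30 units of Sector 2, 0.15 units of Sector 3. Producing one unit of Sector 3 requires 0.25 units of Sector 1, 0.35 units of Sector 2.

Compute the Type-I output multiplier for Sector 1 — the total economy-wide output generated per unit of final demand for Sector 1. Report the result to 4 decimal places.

I − A =
  [   0.70    -0.10    -0.25]
  [  -0.25     0.70    -0.35]
  [   0.00    -0.15     1.00]
Cofactors of I−A, C_ij = (−1)^(i+j)·(minor ij) (rows/columns in the sector order above):
  C_11 = (0.70)(1.00) − (-0.35)(-0.15) = 0.6475
  C_12 = −[(-0.25)(1.00) − (-0.35)(0.00)] = 0.2500
  C_13 = (-0.25)(-0.15) − (0.70)(0.00) = 0.0375
  C_21 = −[(-0.10)(1.00) − (-0.25)(-0.15)] = 0.1375
  C_22 = (0.70)(1.00) − (-0.25)(0.00) = 0.7000
  C_23 = −[(0.70)(-0.15) − (-0.10)(0.00)] = 0.1050
  C_31 = (-0.10)(-0.35) − (-0.25)(0.70) = 0.2100
  C_32 = −[(0.70)(-0.35) − (-0.25)(-0.25)] = 0.3075
  C_33 = (0.70)(0.70) − (-0.10)(-0.25) = 0.4650
det(I−A) = Σ_j (I−A)_1j·C_1j = (0.70)(0.6475) + (-0.10)(0.2500) + (-0.25)(0.0375) = 0.418875
adj(I−A) = Cᵀ =
  [ 0.6475   0.1375   0.2100]
  [ 0.2500   0.7000   0.3075]
  [ 0.0375   0.1050   0.4650]
(I − A)⁻¹ = adj(I−A) / det(I−A) ≈
  [   1.54581     0.32826     0.50134]
  [   0.59684     1.67114     0.73411]
  [   0.08953     0.25067     1.11012]
The output multiplier for sector j is the column-j sum of the Leontief inverse (I − A)⁻¹ = adj(I−A) / det(I−A).
Column 1 of adj(I−A): (0.6475, 0.2500, 0.0375); det(I−A) = 0.418875.
m_1 = (0.6475 + 0.2500 + 0.0375) / 0.418875 = 0.935 / 0.418875 ≈ 2.2322.

m_1 = 2.2322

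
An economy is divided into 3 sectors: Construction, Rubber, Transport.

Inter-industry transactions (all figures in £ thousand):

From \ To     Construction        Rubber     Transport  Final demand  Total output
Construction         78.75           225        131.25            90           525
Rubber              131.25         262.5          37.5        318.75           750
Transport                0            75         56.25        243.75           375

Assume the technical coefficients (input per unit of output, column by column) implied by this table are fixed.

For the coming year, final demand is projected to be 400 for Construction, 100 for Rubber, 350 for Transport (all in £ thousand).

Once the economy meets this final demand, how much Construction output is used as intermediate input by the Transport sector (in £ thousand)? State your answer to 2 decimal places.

z_CT = 167.18

Technical coefficients a_ij = z_ij / X_j:
  a_CC = 78.75/525 = 0.15, a_RC = 131.25/525 = 0.25, a_TC = 0/525 = 0.00
  a_CR = 225/750 = 0.30, a_RR = 262.5/750 = 0.35, a_TR = 75/750 = 0.10
  a_CT = 131.25/375 = 0.35, a_RT = 37.5/375 = 0.10, a_TT = 56.25/375 = 0.15
I − A =
  [   0.85    -0.30    -0.35]
  [  -0.25     0.65    -0.10]
  [   0.00    -0.10     0.85]
Cofactors of I−A, C_ij = (−1)^(i+j)·(minor ij) (rows/columns in the sector order above):
  C_11 = (0.65)(0.85) − (-0.10)(-0.10) = 0.5425
  C_12 = −[(-0.25)(0.85) − (-0.10)(0.00)] = 0.2125
  C_13 = (-0.25)(-0.10) − (0.65)(0.00) = 0.0250
  C_21 = −[(-0.30)(0.85) − (-0.35)(-0.10)] = 0.2900
  C_22 = (0.85)(0.85) − (-0.35)(0.00) = 0.7225
  C_23 = −[(0.85)(-0.10) − (-0.30)(0.00)] = 0.0850
  C_31 = (-0.30)(-0.10) − (-0.35)(0.65) = 0.2575
  C_32 = −[(0.85)(-0.10) − (-0.35)(-0.25)] = 0.1725
  C_33 = (0.85)(0.65) − (-0.30)(-0.25) = 0.4775
det(I−A) = Σ_j (I−A)_1j·C_1j = (0.85)(0.5425) + (-0.30)(0.2125) + (-0.35)(0.0250) = 0.388625
adj(I−A) = Cᵀ =
  [ 0.5425   0.2900   0.2575]
  [ 0.2125   0.7225   0.1725]
  [ 0.0250   0.0850   0.4775]
(I − A)⁻¹ = adj(I−A) / det(I−A) ≈
  [   1.3959     0.7462     0.6626]
  [   0.5468     1.8591     0.4439]
  [   0.0643     0.2187     1.2287]
First solve x = (I − A)⁻¹ d = adj(I−A)·d / det(I−A); in particular x_T = (0.0250·400 + 0.0850·100 + 0.4775·350) / 0.388625 = 185.625 / 0.388625 ≈ 477.6455.
Intermediate flow from C to T: z_CT = a_CT · x_T = 0.35 × 185.625 / 0.388625 = 64.96875 / 0.388625 ≈ 167.18.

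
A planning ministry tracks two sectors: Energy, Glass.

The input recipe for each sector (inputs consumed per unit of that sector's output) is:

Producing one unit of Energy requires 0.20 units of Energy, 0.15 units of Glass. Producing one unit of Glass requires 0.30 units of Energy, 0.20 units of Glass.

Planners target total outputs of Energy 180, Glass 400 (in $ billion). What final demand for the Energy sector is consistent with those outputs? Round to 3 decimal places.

d_E = 24.000

I − A =
  [   0.80    -0.30]
  [  -0.15     0.80]
d = (I − A) x:
  d_E = (+0.80)·180 + (-0.30)·400 = 24.000
  d_G = (-0.15)·180 + (+0.80)·400 = 293.000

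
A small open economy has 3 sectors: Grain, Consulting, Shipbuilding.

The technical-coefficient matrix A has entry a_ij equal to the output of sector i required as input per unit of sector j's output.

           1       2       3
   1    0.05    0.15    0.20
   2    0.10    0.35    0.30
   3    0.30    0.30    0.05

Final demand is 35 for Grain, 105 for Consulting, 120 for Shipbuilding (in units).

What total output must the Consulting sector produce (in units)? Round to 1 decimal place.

I − A =
  [   0.95    -0.15    -0.20]
  [  -0.10     0.65    -0.30]
  [  -0.30    -0.30     0.95]
Cofactors of I−A, C_ij = (−1)^(i+j)·(minor ij) (rows/columns in the sector order above):
  C_11 = (0.65)(0.95) − (-0.30)(-0.30) = 0.5275
  C_12 = −[(-0.10)(0.95) − (-0.30)(-0.30)] = 0.1850
  C_13 = (-0.10)(-0.30) − (0.65)(-0.30) = 0.2250
  C_21 = −[(-0.15)(0.95) − (-0.20)(-0.30)] = 0.2025
  C_22 = (0.95)(0.95) − (-0.20)(-0.30) = 0.8425
  C_23 = −[(0.95)(-0.30) − (-0.15)(-0.30)] = 0.3300
  C_31 = (-0.15)(-0.30) − (-0.20)(0.65) = 0.1750
  C_32 = −[(0.95)(-0.30) − (-0.20)(-0.10)] = 0.3050
  C_33 = (0.95)(0.65) − (-0.15)(-0.10) = 0.6025
det(I−A) = Σ_j (I−A)_1j·C_1j = (0.95)(0.5275) + (-0.15)(0.1850) + (-0.20)(0.2250) = 0.428375
adj(I−A) = Cᵀ =
  [ 0.5275   0.2025   0.1750]
  [ 0.1850   0.8425   0.3050]
  [ 0.2250   0.3300   0.6025]
(I − A)⁻¹ = adj(I−A) / det(I−A) ≈
  [   1.2314     0.4727     0.4085]
  [   0.4319     1.9667     0.7120]
  [   0.5252     0.7704     1.4065]
x = (I − A)⁻¹ d = adj(I−A)·d / det(I−A), with det(I−A) = 0.428375:
  x_1 = (0.5275·35 + 0.2025·105 + 0.1750·120) / 0.428375 = 60.725 / 0.428375 ≈ 141.8
  x_2 = (0.1850·35 + 0.8425·105 + 0.3050·120) / 0.428375 = 131.5375 / 0.428375 ≈ 307.1
  x_3 = (0.2250·35 + 0.3300·105 + 0.6025·120) / 0.428375 = 114.825 / 0.428375 ≈ 268.0

x_2 = 307.1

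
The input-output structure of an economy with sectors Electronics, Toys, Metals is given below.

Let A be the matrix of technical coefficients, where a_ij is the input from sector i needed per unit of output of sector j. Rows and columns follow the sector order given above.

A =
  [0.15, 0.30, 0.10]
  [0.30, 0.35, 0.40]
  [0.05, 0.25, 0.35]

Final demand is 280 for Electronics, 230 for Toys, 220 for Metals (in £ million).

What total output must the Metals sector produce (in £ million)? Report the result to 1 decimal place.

x_3 = 926.1

I − A =
  [   0.85    -0.30    -0.10]
  [  -0.30     0.65    -0.40]
  [  -0.05    -0.25     0.65]
Cofactors of I−A, C_ij = (−1)^(i+j)·(minor ij) (rows/columns in the sector order above):
  C_11 = (0.65)(0.65) − (-0.40)(-0.25) = 0.3225
  C_12 = −[(-0.30)(0.65) − (-0.40)(-0.05)] = 0.2150
  C_13 = (-0.30)(-0.25) − (0.65)(-0.05) = 0.1075
  C_21 = −[(-0.30)(0.65) − (-0.10)(-0.25)] = 0.2200
  C_22 = (0.85)(0.65) − (-0.10)(-0.05) = 0.5475
  C_23 = −[(0.85)(-0.25) − (-0.30)(-0.05)] = 0.2275
  C_31 = (-0.30)(-0.40) − (-0.10)(0.65) = 0.1850
  C_32 = −[(0.85)(-0.40) − (-0.10)(-0.30)] = 0.3700
  C_33 = (0.85)(0.65) − (-0.30)(-0.30) = 0.4625
det(I−A) = Σ_j (I−A)_1j·C_1j = (0.85)(0.3225) + (-0.30)(0.2150) + (-0.10)(0.1075) = 0.198875
adj(I−A) = Cᵀ =
  [ 0.3225   0.2200   0.1850]
  [ 0.2150   0.5475   0.3700]
  [ 0.1075   0.2275   0.4625]
(I − A)⁻¹ = adj(I−A) / det(I−A) ≈
  [   1.6216     1.1062     0.9302]
  [   1.0811     2.7530     1.8605]
  [   0.5405     1.1439     2.3256]
x = (I − A)⁻¹ d = adj(I−A)·d / det(I−A), with det(I−A) = 0.198875:
  x_1 = (0.3225·280 + 0.2200·230 + 0.1850·220) / 0.198875 = 181.60 / 0.198875 ≈ 913.1
  x_2 = (0.2150·280 + 0.5475·230 + 0.3700·220) / 0.198875 = 267.525 / 0.198875 ≈ 1345.2
  x_3 = (0.1075·280 + 0.2275·230 + 0.4625·220) / 0.198875 = 184.175 / 0.198875 ≈ 926.1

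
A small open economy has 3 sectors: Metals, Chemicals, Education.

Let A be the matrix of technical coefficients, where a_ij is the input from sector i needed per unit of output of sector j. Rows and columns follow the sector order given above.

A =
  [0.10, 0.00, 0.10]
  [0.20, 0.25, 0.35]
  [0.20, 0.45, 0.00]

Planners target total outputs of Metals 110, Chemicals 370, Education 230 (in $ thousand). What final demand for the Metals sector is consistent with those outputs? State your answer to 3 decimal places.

I − A =
  [   0.90     0.00    -0.10]
  [  -0.20     0.75    -0.35]
  [  -0.20    -0.45     1.00]
d = (I − A) x:
  d_M = (+0.90)·110 + (+0.00)·370 + (-0.10)·230 = 76.000
  d_C = (-0.20)·110 + (+0.75)·370 + (-0.35)·230 = 175.000
  d_E = (-0.20)·110 + (-0.45)·370 + (+1.00)·230 = 41.500

d_M = 76.000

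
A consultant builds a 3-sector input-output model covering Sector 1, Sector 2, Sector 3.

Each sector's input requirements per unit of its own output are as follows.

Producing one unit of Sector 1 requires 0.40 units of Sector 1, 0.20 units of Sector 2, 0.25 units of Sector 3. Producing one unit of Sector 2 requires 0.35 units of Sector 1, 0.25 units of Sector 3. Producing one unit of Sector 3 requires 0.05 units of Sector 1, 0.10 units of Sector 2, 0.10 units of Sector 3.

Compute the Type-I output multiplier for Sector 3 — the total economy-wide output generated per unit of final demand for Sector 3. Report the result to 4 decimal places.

I − A =
  [   0.60    -0.35    -0.05]
  [  -0.20     1.00    -0.10]
  [  -0.25    -0.25     0.90]
Cofactors of I−A, C_ij = (−1)^(i+j)·(minor ij) (rows/columns in the sector order above):
  C_11 = (1.00)(0.90) − (-0.10)(-0.25) = 0.8750
  C_12 = −[(-0.20)(0.90) − (-0.10)(-0.25)] = 0.2050
  C_13 = (-0.20)(-0.25) − (1.00)(-0.25) = 0.3000
  C_21 = −[(-0.35)(0.90) − (-0.05)(-0.25)] = 0.3275
  C_22 = (0.60)(0.90) − (-0.05)(-0.25) = 0.5275
  C_23 = −[(0.60)(-0.25) − (-0.35)(-0.25)] = 0.2375
  C_31 = (-0.35)(-0.10) − (-0.05)(1.00) = 0.0850
  C_32 = −[(0.60)(-0.10) − (-0.05)(-0.20)] = 0.0700
  C_33 = (0.60)(1.00) − (-0.35)(-0.20) = 0.5300
det(I−A) = Σ_j (I−A)_1j·C_1j = (0.60)(0.8750) + (-0.35)(0.2050) + (-0.05)(0.3000) = 0.43825
adj(I−A) = Cᵀ =
  [ 0.8750   0.3275   0.0850]
  [ 0.2050   0.5275   0.0700]
  [ 0.3000   0.2375   0.5300]
(I − A)⁻¹ = adj(I−A) / det(I−A) ≈
  [   1.99658     0.74729     0.19395]
  [   0.46777     1.20365     0.15973]
  [   0.68454     0.54193     1.20936]
The output multiplier for sector j is the column-j sum of the Leontief inverse (I − A)⁻¹ = adj(I−A) / det(I−A).
Column 3 of adj(I−A): (0.0850, 0.0700, 0.5300); det(I−A) = 0.43825.
m_3 = (0.0850 + 0.0700 + 0.5300) / 0.43825 = 0.685 / 0.43825 ≈ 1.5630.

m_3 = 1.5630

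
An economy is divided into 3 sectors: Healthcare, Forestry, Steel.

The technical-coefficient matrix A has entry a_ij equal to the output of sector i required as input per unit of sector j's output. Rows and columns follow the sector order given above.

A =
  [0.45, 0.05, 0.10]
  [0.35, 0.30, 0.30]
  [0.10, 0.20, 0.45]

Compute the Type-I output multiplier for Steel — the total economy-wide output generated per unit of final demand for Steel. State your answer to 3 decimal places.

m_S = 4.247

I − A =
  [   0.55    -0.05    -0.10]
  [  -0.35     0.70    -0.30]
  [  -0.10    -0.20     0.55]
Cofactors of I−A, C_ij = (−1)^(i+j)·(minor ij) (rows/columns in the sector order above):
  C_11 = (0.70)(0.55) − (-0.30)(-0.20) = 0.3250
  C_12 = −[(-0.35)(0.55) − (-0.30)(-0.10)] = 0.2225
  C_13 = (-0.35)(-0.20) − (0.70)(-0.10) = 0.1400
  C_21 = −[(-0.05)(0.55) − (-0.10)(-0.20)] = 0.0475
  C_22 = (0.55)(0.55) − (-0.10)(-0.10) = 0.2925
  C_23 = −[(0.55)(-0.20) − (-0.05)(-0.10)] = 0.1150
  C_31 = (-0.05)(-0.30) − (-0.10)(0.70) = 0.0850
  C_32 = −[(0.55)(-0.30) − (-0.10)(-0.35)] = 0.2000
  C_33 = (0.55)(0.70) − (-0.05)(-0.35) = 0.3675
det(I−A) = Σ_j (I−A)_1j·C_1j = (0.55)(0.3250) + (-0.05)(0.2225) + (-0.10)(0.1400) = 0.153625
adj(I−A) = Cᵀ =
  [ 0.3250   0.0475   0.0850]
  [ 0.2225   0.2925   0.2000]
  [ 0.1400   0.1150   0.3675]
(I − A)⁻¹ = adj(I−A) / det(I−A) ≈
  [   2.1155     0.3092     0.5533]
  [   1.4483     1.9040     1.3019]
  [   0.9113     0.7486     2.3922]
The output multiplier for sector j is the column-j sum of the Leontief inverse (I − A)⁻¹ = adj(I−A) / det(I−A).
Column S of adj(I−A): (0.0850, 0.2000, 0.3675); det(I−A) = 0.153625.
m_S = (0.0850 + 0.2000 + 0.3675) / 0.153625 = 0.6525 / 0.153625 ≈ 4.247.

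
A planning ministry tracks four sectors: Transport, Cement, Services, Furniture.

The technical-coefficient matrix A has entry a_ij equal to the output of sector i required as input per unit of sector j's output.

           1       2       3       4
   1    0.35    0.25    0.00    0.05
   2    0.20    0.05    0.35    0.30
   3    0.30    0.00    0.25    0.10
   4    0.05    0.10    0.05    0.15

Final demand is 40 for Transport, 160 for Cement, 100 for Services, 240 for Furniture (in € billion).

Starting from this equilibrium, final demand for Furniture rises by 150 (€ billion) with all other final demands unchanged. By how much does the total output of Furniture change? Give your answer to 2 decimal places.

I − A =
  [   0.65    -0.25     0.00    -0.05]
  [  -0.20     0.95    -0.35    -0.30]
  [  -0.30     0.00     0.75    -0.10]
  [  -0.05    -0.10    -0.05     0.85]
Compute the cofactors C_ij = (−1)^(i+j)·(3×3 minor ij) of I−A; the adjugate is their transpose:
adj(I−A) = Cᵀ =
  [ 0.574875   0.161875   0.082250   0.100625]
  [ 0.233250   0.408500   0.202750   0.181750]
  [ 0.240000   0.073000   0.455750   0.093500]
  [ 0.075375   0.061875   0.055500   0.399375]
det(I−A) = Σ_j (I−A)_1j·C_1j = (0.65)(0.574875) + (-0.25)(0.233250) + (0.00)(0.240000) + (-0.05)(0.075375) = 0.3115875
(I − A)⁻¹ = adj(I−A) / det(I−A) ≈
  [   1.8450     0.5195     0.2640     0.3229]
  [   0.7486     1.3110     0.6507     0.5833]
  [   0.7702     0.2343     1.4627     0.3001]
  [   0.2419     0.1986     0.1781     1.2817]
Δx = (I − A)⁻¹ Δd with Δd having +150 in the Furniture component and 0 elsewhere.
So Δx_4 = L_44 · (+150), where L_44 = adj(I−A)_44 / det(I−A) = 0.399375 / 0.3115875.
Δx_4 = 0.399375 × (+150) / 0.3115875 = 59.90625 / 0.3115875 ≈ 192.26.

Δx_4 = 192.26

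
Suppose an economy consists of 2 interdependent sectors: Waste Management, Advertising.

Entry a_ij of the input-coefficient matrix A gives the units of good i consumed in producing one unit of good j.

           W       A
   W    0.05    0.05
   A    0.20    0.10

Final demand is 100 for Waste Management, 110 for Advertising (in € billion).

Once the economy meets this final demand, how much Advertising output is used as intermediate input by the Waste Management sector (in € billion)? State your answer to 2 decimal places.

z_AW = 22.60

I − A =
  [   0.95    -0.05]
  [  -0.20     0.90]
det(I−A) = (0.95)(0.90) − (-0.05)(-0.20) = 0.8450
adj(I−A) = [[0.90, 0.05], [0.20, 0.95]]
(I − A)⁻¹ = adj(I−A) / det(I−A) ≈
  [   1.0651     0.0592]
  [   0.2367     1.1243]
First solve x = (I − A)⁻¹ d = adj(I−A)·d / det(I−A); in particular x_W = (0.90·100 + 0.05·110) / 0.8450 = 95.50 / 0.8450 ≈ 113.0178.
Intermediate flow from A to W: z_AW = a_AW · x_W = 0.20 × 95.50 / 0.8450 = 19.10 / 0.8450 ≈ 22.60.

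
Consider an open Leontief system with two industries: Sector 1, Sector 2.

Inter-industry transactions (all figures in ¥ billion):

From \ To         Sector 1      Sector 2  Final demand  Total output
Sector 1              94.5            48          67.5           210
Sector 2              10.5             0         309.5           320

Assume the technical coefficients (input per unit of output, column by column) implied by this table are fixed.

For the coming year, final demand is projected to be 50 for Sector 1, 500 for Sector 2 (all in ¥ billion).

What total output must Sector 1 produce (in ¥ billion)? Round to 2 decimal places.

x_1 = 230.41

Technical coefficients a_ij = z_ij / X_j:
  a_11 = 94.5/210 = 0.45, a_21 = 10.5/210 = 0.05
  a_12 = 48/320 = 0.15, a_22 = 0/320 = 0.00
I − A =
  [   0.55    -0.15]
  [  -0.05     1.00]
det(I−A) = (0.55)(1.00) − (-0.15)(-0.05) = 0.5425
adj(I−A) = [[1.00, 0.15], [0.05, 0.55]]
(I − A)⁻¹ = adj(I−A) / det(I−A) ≈
  [   1.8433     0.2765]
  [   0.0922     1.0138]
x = (I − A)⁻¹ d = adj(I−A)·d / det(I−A), with det(I−A) = 0.5425:
  x_1 = (1.00·50 + 0.15·500) / 0.5425 = 125.00 / 0.5425 ≈ 230.41
  x_2 = (0.05·50 + 0.55·500) / 0.5425 = 277.50 / 0.5425 ≈ 511.52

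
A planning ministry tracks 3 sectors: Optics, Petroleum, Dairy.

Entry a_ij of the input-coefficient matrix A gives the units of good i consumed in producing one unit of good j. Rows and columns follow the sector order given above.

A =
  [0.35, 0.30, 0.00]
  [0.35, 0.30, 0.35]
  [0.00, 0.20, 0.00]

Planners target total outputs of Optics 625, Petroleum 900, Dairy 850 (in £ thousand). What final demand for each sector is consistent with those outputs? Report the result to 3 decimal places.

I − A =
  [   0.65    -0.30     0.00]
  [  -0.35     0.70    -0.35]
  [   0.00    -0.20     1.00]
d = (I − A) x:
  d_O = (+0.65)·625 + (-0.30)·900 + (+0.00)·850 = 136.250
  d_P = (-0.35)·625 + (+0.70)·900 + (-0.35)·850 = 113.750
  d_D = (+0.00)·625 + (-0.20)·900 + (+1.00)·850 = 670.000

d_O = 136.250, d_P = 113.750, d_D = 670.000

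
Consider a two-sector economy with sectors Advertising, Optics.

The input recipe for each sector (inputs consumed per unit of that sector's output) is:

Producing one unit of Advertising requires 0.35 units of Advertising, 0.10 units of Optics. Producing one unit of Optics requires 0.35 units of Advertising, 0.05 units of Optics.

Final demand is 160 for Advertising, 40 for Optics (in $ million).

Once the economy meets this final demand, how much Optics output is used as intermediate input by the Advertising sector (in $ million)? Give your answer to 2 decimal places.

I − A =
  [   0.65    -0.35]
  [  -0.10     0.95]
det(I−A) = (0.65)(0.95) − (-0.35)(-0.10) = 0.5825
adj(I−A) = [[0.95, 0.35], [0.10, 0.65]]
(I − A)⁻¹ = adj(I−A) / det(I−A) ≈
  [   1.6309     0.6009]
  [   0.1717     1.1159]
First solve x = (I − A)⁻¹ d = adj(I−A)·d / det(I−A); in particular x_A = (0.95·160 + 0.35·40) / 0.5825 = 166.00 / 0.5825 ≈ 284.9785.
Intermediate flow from O to A: z_OA = a_OA · x_A = 0.10 × 166.00 / 0.5825 = 16.60 / 0.5825 ≈ 28.50.

z_OA = 28.50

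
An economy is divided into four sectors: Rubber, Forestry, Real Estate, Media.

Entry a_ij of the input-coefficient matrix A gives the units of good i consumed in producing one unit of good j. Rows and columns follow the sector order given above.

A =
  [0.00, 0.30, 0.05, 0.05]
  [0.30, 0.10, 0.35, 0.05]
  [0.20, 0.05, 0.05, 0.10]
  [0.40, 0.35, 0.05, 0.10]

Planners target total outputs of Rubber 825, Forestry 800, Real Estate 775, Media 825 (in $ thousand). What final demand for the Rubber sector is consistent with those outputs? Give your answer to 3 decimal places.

d_1 = 505.000

I − A =
  [   1.00    -0.30    -0.05    -0.05]
  [  -0.30     0.90    -0.35    -0.05]
  [  -0.20    -0.05     0.95    -0.10]
  [  -0.40    -0.35    -0.05     0.90]
d = (I − A) x:
  d_1 = (+1.00)·825 + (-0.30)·800 + (-0.05)·775 + (-0.05)·825 = 505.000
  d_2 = (-0.30)·825 + (+0.90)·800 + (-0.35)·775 + (-0.05)·825 = 160.000
  d_3 = (-0.20)·825 + (-0.05)·800 + (+0.95)·775 + (-0.10)·825 = 448.750
  d_4 = (-0.40)·825 + (-0.35)·800 + (-0.05)·775 + (+0.90)·825 = 93.750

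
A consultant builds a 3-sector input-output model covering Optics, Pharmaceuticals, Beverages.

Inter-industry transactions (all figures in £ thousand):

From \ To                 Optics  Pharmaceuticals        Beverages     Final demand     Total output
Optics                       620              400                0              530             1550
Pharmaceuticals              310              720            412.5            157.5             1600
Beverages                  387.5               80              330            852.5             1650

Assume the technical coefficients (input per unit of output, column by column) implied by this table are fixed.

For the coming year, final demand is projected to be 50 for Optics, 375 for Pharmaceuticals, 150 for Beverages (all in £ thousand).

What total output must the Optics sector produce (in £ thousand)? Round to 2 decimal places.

x_1 = 526.45

Technical coefficients a_ij = z_ij / X_j:
  a_11 = 620/1550 = 0.40, a_21 = 310/1550 = 0.20, a_31 = 387.5/1550 = 0.25
  a_12 = 400/1600 = 0.25, a_22 = 720/1600 = 0.45, a_32 = 80/1600 = 0.05
  a_13 = 0/1650 = 0.00, a_23 = 412.5/1650 = 0.25, a_33 = 330/1650 = 0.20
I − A =
  [   0.60    -0.25     0.00]
  [  -0.20     0.55    -0.25]
  [  -0.25    -0.05     0.80]
Cofactors of I−A, C_ij = (−1)^(i+j)·(minor ij) (rows/columns in the sector order above):
  C_11 = (0.55)(0.80) − (-0.25)(-0.05) = 0.4275
  C_12 = −[(-0.20)(0.80) − (-0.25)(-0.25)] = 0.2225
  C_13 = (-0.20)(-0.05) − (0.55)(-0.25) = 0.1475
  C_21 = −[(-0.25)(0.80) − (0.00)(-0.05)] = 0.2000
  C_22 = (0.60)(0.80) − (0.00)(-0.25) = 0.4800
  C_23 = −[(0.60)(-0.05) − (-0.25)(-0.25)] = 0.0925
  C_31 = (-0.25)(-0.25) − (0.00)(0.55) = 0.0625
  C_32 = −[(0.60)(-0.25) − (0.00)(-0.20)] = 0.1500
  C_33 = (0.60)(0.55) − (-0.25)(-0.20) = 0.2800
det(I−A) = Σ_j (I−A)_1j·C_1j = (0.60)(0.4275) + (-0.25)(0.2225) + (0.00)(0.1475) = 0.200875
adj(I−A) = Cᵀ =
  [ 0.4275   0.2000   0.0625]
  [ 0.2225   0.4800   0.1500]
  [ 0.1475   0.0925   0.2800]
(I − A)⁻¹ = adj(I−A) / det(I−A) ≈
  [   2.1282     0.9956     0.3111]
  [   1.1077     2.3895     0.7467]
  [   0.7343     0.4605     1.3939]
x = (I − A)⁻¹ d = adj(I−A)·d / det(I−A), with det(I−A) = 0.200875:
  x_1 = (0.4275·50 + 0.2000·375 + 0.0625·150) / 0.200875 = 105.75 / 0.200875 ≈ 526.45
  x_2 = (0.2225·50 + 0.4800·375 + 0.1500·150) / 0.200875 = 213.625 / 0.200875 ≈ 1063.47
  x_3 = (0.1475·50 + 0.0925·375 + 0.2800·150) / 0.200875 = 84.0625 / 0.200875 ≈ 418.48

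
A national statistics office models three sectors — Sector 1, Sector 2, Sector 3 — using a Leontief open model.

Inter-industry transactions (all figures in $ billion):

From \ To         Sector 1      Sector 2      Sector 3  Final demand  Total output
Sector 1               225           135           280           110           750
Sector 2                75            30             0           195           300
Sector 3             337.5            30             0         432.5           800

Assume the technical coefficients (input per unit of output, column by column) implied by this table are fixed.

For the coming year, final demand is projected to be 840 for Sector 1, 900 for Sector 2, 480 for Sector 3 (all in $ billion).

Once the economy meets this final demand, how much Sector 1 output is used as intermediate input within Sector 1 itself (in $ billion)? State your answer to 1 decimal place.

Technical coefficients a_ij = z_ij / X_j:
  a_11 = 225/750 = 0.30, a_21 = 75/750 = 0.10, a_31 = 337.5/750 = 0.45
  a_12 = 135/300 = 0.45, a_22 = 30/300 = 0.10, a_32 = 30/300 = 0.10
  a_13 = 280/800 = 0.35, a_23 = 0/800 = 0.00, a_33 = 0/800 = 0.00
I − A =
  [   0.70    -0.45    -0.35]
  [  -0.10     0.90     0.00]
  [  -0.45    -0.10     1.00]
Cofactors of I−A, C_ij = (−1)^(i+j)·(minor ij) (rows/columns in the sector order above):
  C_11 = (0.90)(1.00) − (0.00)(-0.10) = 0.9000
  C_12 = −[(-0.10)(1.00) − (0.00)(-0.45)] = 0.1000
  C_13 = (-0.10)(-0.10) − (0.90)(-0.45) = 0.4150
  C_21 = −[(-0.45)(1.00) − (-0.35)(-0.10)] = 0.4850
  C_22 = (0.70)(1.00) − (-0.35)(-0.45) = 0.5425
  C_23 = −[(0.70)(-0.10) − (-0.45)(-0.45)] = 0.2725
  C_31 = (-0.45)(0.00) − (-0.35)(0.90) = 0.3150
  C_32 = −[(0.70)(0.00) − (-0.35)(-0.10)] = 0.0350
  C_33 = (0.70)(0.90) − (-0.45)(-0.10) = 0.5850
det(I−A) = Σ_j (I−A)_1j·C_1j = (0.70)(0.9000) + (-0.45)(0.1000) + (-0.35)(0.4150) = 0.43975
adj(I−A) = Cᵀ =
  [ 0.9000   0.4850   0.3150]
  [ 0.1000   0.5425   0.0350]
  [ 0.4150   0.2725   0.5850]
(I − A)⁻¹ = adj(I−A) / det(I−A) ≈
  [   2.0466     1.1029     0.7163]
  [   0.2274     1.2337     0.0796]
  [   0.9437     0.6197     1.3303]
First solve x = (I − A)⁻¹ d = adj(I−A)·d / det(I−A); in particular x_1 = (0.9000·840 + 0.4850·900 + 0.3150·480) / 0.43975 = 1343.70 / 0.43975 ≈ 3055.600.
Intermediate flow from 1 to 1: z_11 = a_11 · x_1 = 0.30 × 1343.70 / 0.43975 = 403.11 / 0.43975 ≈ 916.7.

z_11 = 916.7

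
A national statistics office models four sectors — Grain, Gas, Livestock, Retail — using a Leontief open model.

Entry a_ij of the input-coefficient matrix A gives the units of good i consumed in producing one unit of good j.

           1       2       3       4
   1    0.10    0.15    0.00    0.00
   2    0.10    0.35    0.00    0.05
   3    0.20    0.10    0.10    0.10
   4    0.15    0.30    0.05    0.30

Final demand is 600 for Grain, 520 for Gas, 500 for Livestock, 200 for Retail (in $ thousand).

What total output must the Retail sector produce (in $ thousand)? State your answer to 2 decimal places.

x_4 = 962.43

I − A =
  [   0.90    -0.15     0.00     0.00]
  [  -0.10     0.65     0.00    -0.05]
  [  -0.20    -0.10     0.90    -0.10]
  [  -0.15    -0.30    -0.05     0.70]
Compute the cofactors C_ij = (−1)^(i+j)·(3×3 minor ij) of I−A; the adjugate is their transpose:
adj(I−A) = Cᵀ =
  [ 0.392500   0.093750   0.000375   0.006750]
  [ 0.069750   0.562500   0.002250   0.040500]
  [ 0.108500   0.113250   0.384375   0.063000]
  [ 0.121750   0.269250   0.028500   0.513000]
det(I−A) = Σ_j (I−A)_1j·C_1j = (0.90)(0.392500) + (-0.15)(0.069750) + (0.00)(0.108500) + (0.00)(0.121750) = 0.3427875
(I − A)⁻¹ = adj(I−A) / det(I−A) ≈
  [   1.1450     0.2735     0.0011     0.0197]
  [   0.2035     1.6410     0.0066     0.1181]
  [   0.3165     0.3304     1.1213     0.1838]
  [   0.3552     0.7855     0.0831     1.4966]
x = (I − A)⁻¹ d = adj(I−A)·d / det(I−A), with det(I−A) = 0.3427875:
  x_1 = (0.392500·600 + 0.093750·520 + 0.000375·500 + 0.006750·200) / 0.3427875 = 285.7875 / 0.3427875 ≈ 833.72
  x_2 = (0.069750·600 + 0.562500·520 + 0.002250·500 + 0.040500·200) / 0.3427875 = 343.575 / 0.3427875 ≈ 1002.30
  x_3 = (0.108500·600 + 0.113250·520 + 0.384375·500 + 0.063000·200) / 0.3427875 = 328.7775 / 0.3427875 ≈ 959.13
  x_4 = (0.121750·600 + 0.269250·520 + 0.028500·500 + 0.513000·200) / 0.3427875 = 329.91 / 0.3427875 ≈ 962.43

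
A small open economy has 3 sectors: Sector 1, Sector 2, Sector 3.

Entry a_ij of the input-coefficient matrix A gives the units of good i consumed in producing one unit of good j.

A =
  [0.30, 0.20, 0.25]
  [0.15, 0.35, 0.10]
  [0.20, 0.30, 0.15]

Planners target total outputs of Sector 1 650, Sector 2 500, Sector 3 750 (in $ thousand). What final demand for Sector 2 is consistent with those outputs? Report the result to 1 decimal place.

I − A =
  [   0.70    -0.20    -0.25]
  [  -0.15     0.65    -0.10]
  [  -0.20    -0.30     0.85]
d = (I − A) x:
  d_1 = (+0.70)·650 + (-0.20)·500 + (-0.25)·750 = 167.5
  d_2 = (-0.15)·650 + (+0.65)·500 + (-0.10)·750 = 152.5
  d_3 = (-0.20)·650 + (-0.30)·500 + (+0.85)·750 = 357.5

d_2 = 152.5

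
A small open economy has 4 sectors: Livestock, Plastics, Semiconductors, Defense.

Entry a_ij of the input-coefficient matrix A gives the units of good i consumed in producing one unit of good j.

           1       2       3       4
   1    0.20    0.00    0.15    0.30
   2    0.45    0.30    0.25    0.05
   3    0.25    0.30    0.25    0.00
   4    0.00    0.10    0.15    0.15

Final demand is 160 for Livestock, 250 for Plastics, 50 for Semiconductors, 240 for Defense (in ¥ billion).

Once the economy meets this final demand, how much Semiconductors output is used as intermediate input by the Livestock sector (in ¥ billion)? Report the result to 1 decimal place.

I − A =
  [   0.80     0.00    -0.15    -0.30]
  [  -0.45     0.70    -0.25    -0.05]
  [  -0.25    -0.30     0.75     0.00]
  [   0.00    -0.10    -0.15     0.85]
Compute the cofactors C_ij = (−1)^(i+j)·(3×3 minor ij) of I−A; the adjugate is their transpose:
adj(I−A) = Cᵀ =
  [ 0.376500   0.074250   0.127500   0.137250]
  [ 0.341875   0.466875   0.253625   0.148125]
  [ 0.262250   0.211500   0.458500   0.105000]
  [ 0.086500   0.092250   0.110750   0.313500]
det(I−A) = Σ_j (I−A)_1j·C_1j = (0.80)(0.376500) + (0.00)(0.341875) + (-0.15)(0.262250) + (-0.30)(0.086500) = 0.2359125
(I − A)⁻¹ = adj(I−A) / det(I−A) ≈
  [   1.5959     0.3147     0.5405     0.5818]
  [   1.4492     1.9790     1.0751     0.6279]
  [   1.1116     0.8965     1.9435     0.4451]
  [   0.3667     0.3910     0.4695     1.3289]
First solve x = (I − A)⁻¹ d = adj(I−A)·d / det(I−A); in particular x_1 = (0.376500·160 + 0.074250·250 + 0.127500·50 + 0.137250·240) / 0.2359125 = 118.1175 / 0.2359125 ≈ 500.684.
Intermediate flow from 3 to 1: z_31 = a_31 · x_1 = 0.25 × 118.1175 / 0.2359125 = 29.529375 / 0.2359125 ≈ 125.2.

z_31 = 125.2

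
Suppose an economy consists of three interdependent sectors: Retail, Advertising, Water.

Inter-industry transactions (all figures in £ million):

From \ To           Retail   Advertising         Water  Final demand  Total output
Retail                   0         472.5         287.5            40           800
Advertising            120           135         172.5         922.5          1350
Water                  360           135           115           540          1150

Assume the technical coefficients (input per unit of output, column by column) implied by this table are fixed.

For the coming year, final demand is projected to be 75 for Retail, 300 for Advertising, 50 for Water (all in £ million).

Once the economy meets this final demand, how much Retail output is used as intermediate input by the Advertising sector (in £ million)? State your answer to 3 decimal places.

z_12 = 147.441

Technical coefficients a_ij = z_ij / X_j:
  a_11 = 0/800 = 0.00, a_21 = 120/800 = 0.15, a_31 = 360/800 = 0.45
  a_12 = 472.5/1350 = 0.35, a_22 = 135/1350 = 0.10, a_32 = 135/1350 = 0.10
  a_13 = 287.5/1150 = 0.25, a_23 = 172.5/1150 = 0.15, a_33 = 115/1150 = 0.10
I − A =
  [   1.00    -0.35    -0.25]
  [  -0.15     0.90    -0.15]
  [  -0.45    -0.10     0.90]
Cofactors of I−A, C_ij = (−1)^(i+j)·(minor ij) (rows/columns in the sector order above):
  C_11 = (0.90)(0.90) − (-0.15)(-0.10) = 0.7950
  C_12 = −[(-0.15)(0.90) − (-0.15)(-0.45)] = 0.2025
  C_13 = (-0.15)(-0.10) − (0.90)(-0.45) = 0.4200
  C_21 = −[(-0.35)(0.90) − (-0.25)(-0.10)] = 0.3400
  C_22 = (1.00)(0.90) − (-0.25)(-0.45) = 0.7875
  C_23 = −[(1.00)(-0.10) − (-0.35)(-0.45)] = 0.2575
  C_31 = (-0.35)(-0.15) − (-0.25)(0.90) = 0.2775
  C_32 = −[(1.00)(-0.15) − (-0.25)(-0.15)] = 0.1875
  C_33 = (1.00)(0.90) − (-0.35)(-0.15) = 0.8475
det(I−A) = Σ_j (I−A)_1j·C_1j = (1.00)(0.7950) + (-0.35)(0.2025) + (-0.25)(0.4200) = 0.619125
adj(I−A) = Cᵀ =
  [ 0.7950   0.3400   0.2775]
  [ 0.2025   0.7875   0.1875]
  [ 0.4200   0.2575   0.8475]
(I − A)⁻¹ = adj(I−A) / det(I−A) ≈
  [   1.2841     0.5492     0.4482]
  [   0.3271     1.2720     0.3028]
  [   0.6784     0.4159     1.3689]
First solve x = (I − A)⁻¹ d = adj(I−A)·d / det(I−A); in particular x_2 = (0.2025·75 + 0.7875·300 + 0.1875·50) / 0.619125 = 260.8125 / 0.619125 ≈ 421.25984.
Intermediate flow from 1 to 2: z_12 = a_12 · x_2 = 0.35 × 260.8125 / 0.619125 = 91.284375 / 0.619125 ≈ 147.441.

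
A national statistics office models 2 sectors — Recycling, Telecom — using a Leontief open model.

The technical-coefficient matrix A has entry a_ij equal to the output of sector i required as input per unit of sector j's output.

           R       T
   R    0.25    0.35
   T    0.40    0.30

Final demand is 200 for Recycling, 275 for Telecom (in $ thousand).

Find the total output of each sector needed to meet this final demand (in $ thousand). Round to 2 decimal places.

I − A =
  [   0.75    -0.35]
  [  -0.40     0.70]
det(I−A) = (0.75)(0.70) − (-0.35)(-0.40) = 0.3850
adj(I−A) = [[0.70, 0.35], [0.40, 0.75]]
(I − A)⁻¹ = adj(I−A) / det(I−A) ≈
  [   1.8182     0.9091]
  [   1.0390     1.9481]
x = (I − A)⁻¹ d = adj(I−A)·d / det(I−A), with det(I−A) = 0.3850:
  x_R = (0.70·200 + 0.35·275) / 0.3850 = 236.25 / 0.3850 ≈ 613.64
  x_T = (0.40·200 + 0.75·275) / 0.3850 = 286.25 / 0.3850 ≈ 743.51

x_R = 613.64, x_T = 743.51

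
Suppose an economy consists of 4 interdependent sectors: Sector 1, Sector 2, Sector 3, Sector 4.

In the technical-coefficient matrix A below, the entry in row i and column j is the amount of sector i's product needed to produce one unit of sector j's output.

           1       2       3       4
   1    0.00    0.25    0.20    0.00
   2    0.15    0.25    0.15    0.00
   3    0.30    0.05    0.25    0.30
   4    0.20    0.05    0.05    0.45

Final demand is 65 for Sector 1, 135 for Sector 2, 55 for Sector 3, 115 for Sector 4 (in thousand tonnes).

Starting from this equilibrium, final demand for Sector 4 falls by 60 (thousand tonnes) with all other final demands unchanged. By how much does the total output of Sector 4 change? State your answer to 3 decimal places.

I − A =
  [   1.00    -0.25    -0.20     0.00]
  [  -0.15     0.75    -0.15     0.00]
  [  -0.30    -0.05     0.75    -0.30]
  [  -0.20    -0.05    -0.05     0.55]
Compute the cofactors C_ij = (−1)^(i+j)·(3×3 minor ij) of I−A; the adjugate is their transpose:
adj(I−A) = Cᵀ =
  [ 0.291750   0.107875   0.103125   0.056250]
  [ 0.093375   0.352500   0.099000   0.054000]
  [ 0.175125   0.098750   0.391875   0.213750]
  [ 0.130500   0.080250   0.082125   0.469125]
det(I−A) = Σ_j (I−A)_1j·C_1j = (1.00)(0.291750) + (-0.25)(0.093375) + (-0.20)(0.175125) + (0.00)(0.130500) = 0.23338125
(I − A)⁻¹ = adj(I−A) / det(I−A) ≈
  [   1.2501     0.4622     0.4419     0.2410]
  [   0.4001     1.5104     0.4242     0.2314]
  [   0.7504     0.4231     1.6791     0.9159]
  [   0.5592     0.3439     0.3519     2.0101]
Δx = (I − A)⁻¹ Δd with Δd having -60 in the Sector 4 component and 0 elsewhere.
So Δx_4 = L_44 · (-60), where L_44 = adj(I−A)_44 / det(I−A) = 0.469125 / 0.23338125.
Δx_4 = 0.469125 × (-60) / 0.23338125 = -28.1475 / 0.23338125 ≈ -120.607.

Δx_4 = -120.607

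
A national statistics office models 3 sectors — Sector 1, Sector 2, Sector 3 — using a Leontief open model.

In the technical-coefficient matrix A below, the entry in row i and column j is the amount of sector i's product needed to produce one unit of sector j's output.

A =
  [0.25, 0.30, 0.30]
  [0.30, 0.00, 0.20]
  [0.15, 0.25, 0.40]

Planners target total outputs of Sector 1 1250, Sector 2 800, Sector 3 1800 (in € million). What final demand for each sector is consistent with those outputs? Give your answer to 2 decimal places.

I − A =
  [   0.75    -0.30    -0.30]
  [  -0.30     1.00    -0.20]
  [  -0.15    -0.25     0.60]
d = (I − A) x:
  d_1 = (+0.75)·1250 + (-0.30)·800 + (-0.30)·1800 = 157.50
  d_2 = (-0.30)·1250 + (+1.00)·800 + (-0.20)·1800 = 65.00
  d_3 = (-0.15)·1250 + (-0.25)·800 + (+0.60)·1800 = 692.50

d_1 = 157.50, d_2 = 65.00, d_3 = 692.50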